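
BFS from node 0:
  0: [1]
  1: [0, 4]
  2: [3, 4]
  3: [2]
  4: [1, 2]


Visit 0, enqueue [1]
Visit 1, enqueue [4]
Visit 4, enqueue [2]
Visit 2, enqueue [3]
Visit 3, enqueue []

BFS order: [0, 1, 4, 2, 3]


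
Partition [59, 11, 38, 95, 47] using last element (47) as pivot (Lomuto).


Pivot: 47
  11 <= 47: swap -> [11, 59, 38, 95, 47]
  38 <= 47: swap -> [11, 38, 59, 95, 47]
Place pivot at 2: [11, 38, 47, 95, 59]

Partitioned: [11, 38, 47, 95, 59]


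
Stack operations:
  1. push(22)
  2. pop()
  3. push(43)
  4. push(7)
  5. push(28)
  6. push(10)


push(22) -> [22]
pop()->22, []
push(43) -> [43]
push(7) -> [43, 7]
push(28) -> [43, 7, 28]
push(10) -> [43, 7, 28, 10]

Final stack: [43, 7, 28, 10]


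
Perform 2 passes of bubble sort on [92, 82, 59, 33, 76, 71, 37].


Initial: [92, 82, 59, 33, 76, 71, 37]
Pass 1: [82, 59, 33, 76, 71, 37, 92] (6 swaps)
Pass 2: [59, 33, 76, 71, 37, 82, 92] (5 swaps)

After 2 passes: [59, 33, 76, 71, 37, 82, 92]


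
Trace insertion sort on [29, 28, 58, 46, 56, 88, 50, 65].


Initial: [29, 28, 58, 46, 56, 88, 50, 65]
Insert 28: [28, 29, 58, 46, 56, 88, 50, 65]
Insert 58: [28, 29, 58, 46, 56, 88, 50, 65]
Insert 46: [28, 29, 46, 58, 56, 88, 50, 65]
Insert 56: [28, 29, 46, 56, 58, 88, 50, 65]
Insert 88: [28, 29, 46, 56, 58, 88, 50, 65]
Insert 50: [28, 29, 46, 50, 56, 58, 88, 65]
Insert 65: [28, 29, 46, 50, 56, 58, 65, 88]

Sorted: [28, 29, 46, 50, 56, 58, 65, 88]


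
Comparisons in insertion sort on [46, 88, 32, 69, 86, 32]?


Algorithm: insertion sort
Input: [46, 88, 32, 69, 86, 32]
Sorted: [32, 32, 46, 69, 86, 88]

12


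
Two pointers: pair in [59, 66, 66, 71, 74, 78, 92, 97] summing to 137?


lo=0(59)+hi=7(97)=156
lo=0(59)+hi=6(92)=151
lo=0(59)+hi=5(78)=137

Yes: 59+78=137


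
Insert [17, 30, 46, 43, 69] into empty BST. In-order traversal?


Insert 17: root
Insert 30: R from 17
Insert 46: R from 17 -> R from 30
Insert 43: R from 17 -> R from 30 -> L from 46
Insert 69: R from 17 -> R from 30 -> R from 46

In-order: [17, 30, 43, 46, 69]


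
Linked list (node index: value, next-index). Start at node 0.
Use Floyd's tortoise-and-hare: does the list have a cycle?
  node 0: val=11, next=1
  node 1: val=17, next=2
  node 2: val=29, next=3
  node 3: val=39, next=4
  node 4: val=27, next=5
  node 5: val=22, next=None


Floyd's tortoise (slow, +1) and hare (fast, +2):
  init: slow=0, fast=0
  step 1: slow=1, fast=2
  step 2: slow=2, fast=4
  step 3: fast 4->5->None, no cycle

Cycle: no


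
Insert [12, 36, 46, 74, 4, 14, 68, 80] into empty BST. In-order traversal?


Insert 12: root
Insert 36: R from 12
Insert 46: R from 12 -> R from 36
Insert 74: R from 12 -> R from 36 -> R from 46
Insert 4: L from 12
Insert 14: R from 12 -> L from 36
Insert 68: R from 12 -> R from 36 -> R from 46 -> L from 74
Insert 80: R from 12 -> R from 36 -> R from 46 -> R from 74

In-order: [4, 12, 14, 36, 46, 68, 74, 80]


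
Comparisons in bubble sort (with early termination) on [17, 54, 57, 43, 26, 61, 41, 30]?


Algorithm: bubble sort (with early termination)
Input: [17, 54, 57, 43, 26, 61, 41, 30]
Sorted: [17, 26, 30, 41, 43, 54, 57, 61]

27


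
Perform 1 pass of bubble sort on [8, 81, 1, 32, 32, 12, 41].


Initial: [8, 81, 1, 32, 32, 12, 41]
Pass 1: [8, 1, 32, 32, 12, 41, 81] (5 swaps)

After 1 pass: [8, 1, 32, 32, 12, 41, 81]


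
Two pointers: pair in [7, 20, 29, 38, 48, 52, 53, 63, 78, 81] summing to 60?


lo=0(7)+hi=9(81)=88
lo=0(7)+hi=8(78)=85
lo=0(7)+hi=7(63)=70
lo=0(7)+hi=6(53)=60

Yes: 7+53=60


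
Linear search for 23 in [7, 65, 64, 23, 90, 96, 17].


i=0: 7!=23
i=1: 65!=23
i=2: 64!=23
i=3: 23==23 found!

Found at 3, 4 comps


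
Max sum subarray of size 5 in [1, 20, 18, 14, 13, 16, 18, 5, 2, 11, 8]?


[0:5]: 66
[1:6]: 81
[2:7]: 79
[3:8]: 66
[4:9]: 54
[5:10]: 52
[6:11]: 44

Max: 81 at [1:6]


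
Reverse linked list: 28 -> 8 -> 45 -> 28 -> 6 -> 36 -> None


Step 1: curr=28, set curr.next=prev(None) | reversed so far: 28
Step 2: curr=8, set curr.next=prev(28) | reversed so far: 8 -> 28
Step 3: curr=45, set curr.next=prev(8) | reversed so far: 45 -> 8 -> 28
Step 4: curr=28, set curr.next=prev(45) | reversed so far: 28 -> 45 -> 8 -> 28
Step 5: curr=6, set curr.next=prev(28) | reversed so far: 6 -> 28 -> 45 -> 8 -> 28
Step 6: curr=36, set curr.next=prev(6) | reversed so far: 36 -> 6 -> 28 -> 45 -> 8 -> 28

36 -> 6 -> 28 -> 45 -> 8 -> 28 -> None


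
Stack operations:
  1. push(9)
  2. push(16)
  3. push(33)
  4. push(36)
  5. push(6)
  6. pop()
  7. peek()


push(9) -> [9]
push(16) -> [9, 16]
push(33) -> [9, 16, 33]
push(36) -> [9, 16, 33, 36]
push(6) -> [9, 16, 33, 36, 6]
pop()->6, [9, 16, 33, 36]
peek()->36

Final stack: [9, 16, 33, 36]


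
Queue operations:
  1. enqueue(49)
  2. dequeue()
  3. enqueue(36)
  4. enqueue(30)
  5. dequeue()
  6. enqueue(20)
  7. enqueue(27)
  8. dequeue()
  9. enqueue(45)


enqueue(49) -> [49]
dequeue()->49, []
enqueue(36) -> [36]
enqueue(30) -> [36, 30]
dequeue()->36, [30]
enqueue(20) -> [30, 20]
enqueue(27) -> [30, 20, 27]
dequeue()->30, [20, 27]
enqueue(45) -> [20, 27, 45]

Final queue: [20, 27, 45]


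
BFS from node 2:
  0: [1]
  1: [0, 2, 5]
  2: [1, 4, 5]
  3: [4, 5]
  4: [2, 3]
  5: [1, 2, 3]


Visit 2, enqueue [1, 4, 5]
Visit 1, enqueue [0]
Visit 4, enqueue [3]
Visit 5, enqueue []
Visit 0, enqueue []
Visit 3, enqueue []

BFS order: [2, 1, 4, 5, 0, 3]


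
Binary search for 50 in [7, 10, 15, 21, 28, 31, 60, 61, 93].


Step 1: lo=0, hi=8, mid=4, val=28
Step 2: lo=5, hi=8, mid=6, val=60
Step 3: lo=5, hi=5, mid=5, val=31

Not found


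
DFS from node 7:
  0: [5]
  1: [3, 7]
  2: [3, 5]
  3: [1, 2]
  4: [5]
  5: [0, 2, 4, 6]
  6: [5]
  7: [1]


Visit 7, push [1]
Visit 1, push [3]
Visit 3, push [2]
Visit 2, push [5]
Visit 5, push [6, 4, 0]
Visit 0, push []
Visit 4, push []
Visit 6, push []

DFS order: [7, 1, 3, 2, 5, 0, 4, 6]


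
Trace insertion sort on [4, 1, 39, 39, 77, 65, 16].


Initial: [4, 1, 39, 39, 77, 65, 16]
Insert 1: [1, 4, 39, 39, 77, 65, 16]
Insert 39: [1, 4, 39, 39, 77, 65, 16]
Insert 39: [1, 4, 39, 39, 77, 65, 16]
Insert 77: [1, 4, 39, 39, 77, 65, 16]
Insert 65: [1, 4, 39, 39, 65, 77, 16]
Insert 16: [1, 4, 16, 39, 39, 65, 77]

Sorted: [1, 4, 16, 39, 39, 65, 77]


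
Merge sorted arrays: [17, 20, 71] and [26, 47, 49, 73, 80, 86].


Take 17 from A
Take 20 from A
Take 26 from B
Take 47 from B
Take 49 from B
Take 71 from A

Merged: [17, 20, 26, 47, 49, 71, 73, 80, 86]


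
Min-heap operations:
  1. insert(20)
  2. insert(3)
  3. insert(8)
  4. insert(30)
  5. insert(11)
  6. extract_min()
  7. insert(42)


insert(20) -> [20]
insert(3) -> [3, 20]
insert(8) -> [3, 20, 8]
insert(30) -> [3, 20, 8, 30]
insert(11) -> [3, 11, 8, 30, 20]
extract_min()->3, [8, 11, 20, 30]
insert(42) -> [8, 11, 20, 30, 42]

Final heap: [8, 11, 20, 30, 42]


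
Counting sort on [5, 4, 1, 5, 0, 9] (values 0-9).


Input: [5, 4, 1, 5, 0, 9]
Counts: [1, 1, 0, 0, 1, 2, 0, 0, 0, 1]

Sorted: [0, 1, 4, 5, 5, 9]


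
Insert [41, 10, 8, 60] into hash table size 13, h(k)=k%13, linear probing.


Insert 41: h=2 -> slot 2
Insert 10: h=10 -> slot 10
Insert 8: h=8 -> slot 8
Insert 60: h=8, 1 probes -> slot 9

Table: [None, None, 41, None, None, None, None, None, 8, 60, 10, None, None]


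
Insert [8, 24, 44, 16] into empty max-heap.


Insert 8: [8]
Insert 24: [24, 8]
Insert 44: [44, 8, 24]
Insert 16: [44, 16, 24, 8]

Final heap: [44, 16, 24, 8]


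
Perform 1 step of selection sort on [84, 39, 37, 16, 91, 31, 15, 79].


Initial: [84, 39, 37, 16, 91, 31, 15, 79]
Step 1: min=15 at 6
  Swap: [15, 39, 37, 16, 91, 31, 84, 79]

After 1 step: [15, 39, 37, 16, 91, 31, 84, 79]


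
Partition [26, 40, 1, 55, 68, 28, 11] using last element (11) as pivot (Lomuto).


Pivot: 11
  1 <= 11: swap -> [1, 40, 26, 55, 68, 28, 11]
Place pivot at 1: [1, 11, 26, 55, 68, 28, 40]

Partitioned: [1, 11, 26, 55, 68, 28, 40]


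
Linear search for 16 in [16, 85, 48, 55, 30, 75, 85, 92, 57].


i=0: 16==16 found!

Found at 0, 1 comps


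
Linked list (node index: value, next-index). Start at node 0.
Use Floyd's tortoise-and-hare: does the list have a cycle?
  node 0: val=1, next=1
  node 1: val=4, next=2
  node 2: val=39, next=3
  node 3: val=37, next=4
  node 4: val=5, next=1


Floyd's tortoise (slow, +1) and hare (fast, +2):
  init: slow=0, fast=0
  step 1: slow=1, fast=2
  step 2: slow=2, fast=4
  step 3: slow=3, fast=2
  step 4: slow=4, fast=4
  slow == fast at node 4: cycle detected

Cycle: yes


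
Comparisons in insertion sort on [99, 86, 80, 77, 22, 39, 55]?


Algorithm: insertion sort
Input: [99, 86, 80, 77, 22, 39, 55]
Sorted: [22, 39, 55, 77, 80, 86, 99]

20


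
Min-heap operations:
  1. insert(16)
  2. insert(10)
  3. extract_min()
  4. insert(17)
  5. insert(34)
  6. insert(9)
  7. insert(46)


insert(16) -> [16]
insert(10) -> [10, 16]
extract_min()->10, [16]
insert(17) -> [16, 17]
insert(34) -> [16, 17, 34]
insert(9) -> [9, 16, 34, 17]
insert(46) -> [9, 16, 34, 17, 46]

Final heap: [9, 16, 34, 17, 46]


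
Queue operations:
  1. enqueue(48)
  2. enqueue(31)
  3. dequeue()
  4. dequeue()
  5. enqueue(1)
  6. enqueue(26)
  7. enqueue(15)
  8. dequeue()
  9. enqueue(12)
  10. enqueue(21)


enqueue(48) -> [48]
enqueue(31) -> [48, 31]
dequeue()->48, [31]
dequeue()->31, []
enqueue(1) -> [1]
enqueue(26) -> [1, 26]
enqueue(15) -> [1, 26, 15]
dequeue()->1, [26, 15]
enqueue(12) -> [26, 15, 12]
enqueue(21) -> [26, 15, 12, 21]

Final queue: [26, 15, 12, 21]


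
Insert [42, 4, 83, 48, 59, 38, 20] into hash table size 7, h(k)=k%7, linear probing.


Insert 42: h=0 -> slot 0
Insert 4: h=4 -> slot 4
Insert 83: h=6 -> slot 6
Insert 48: h=6, 2 probes -> slot 1
Insert 59: h=3 -> slot 3
Insert 38: h=3, 2 probes -> slot 5
Insert 20: h=6, 3 probes -> slot 2

Table: [42, 48, 20, 59, 4, 38, 83]


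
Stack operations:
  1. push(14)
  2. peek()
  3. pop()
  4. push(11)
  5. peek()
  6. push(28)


push(14) -> [14]
peek()->14
pop()->14, []
push(11) -> [11]
peek()->11
push(28) -> [11, 28]

Final stack: [11, 28]


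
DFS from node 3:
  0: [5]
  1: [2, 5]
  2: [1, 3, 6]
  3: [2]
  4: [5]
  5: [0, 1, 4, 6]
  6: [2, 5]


Visit 3, push [2]
Visit 2, push [6, 1]
Visit 1, push [5]
Visit 5, push [6, 4, 0]
Visit 0, push []
Visit 4, push []
Visit 6, push []

DFS order: [3, 2, 1, 5, 0, 4, 6]


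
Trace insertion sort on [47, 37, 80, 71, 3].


Initial: [47, 37, 80, 71, 3]
Insert 37: [37, 47, 80, 71, 3]
Insert 80: [37, 47, 80, 71, 3]
Insert 71: [37, 47, 71, 80, 3]
Insert 3: [3, 37, 47, 71, 80]

Sorted: [3, 37, 47, 71, 80]


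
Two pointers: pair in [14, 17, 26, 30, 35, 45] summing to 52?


lo=0(14)+hi=5(45)=59
lo=0(14)+hi=4(35)=49
lo=1(17)+hi=4(35)=52

Yes: 17+35=52


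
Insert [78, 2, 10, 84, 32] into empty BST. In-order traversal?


Insert 78: root
Insert 2: L from 78
Insert 10: L from 78 -> R from 2
Insert 84: R from 78
Insert 32: L from 78 -> R from 2 -> R from 10

In-order: [2, 10, 32, 78, 84]


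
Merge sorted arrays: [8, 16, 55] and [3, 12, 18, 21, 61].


Take 3 from B
Take 8 from A
Take 12 from B
Take 16 from A
Take 18 from B
Take 21 from B
Take 55 from A

Merged: [3, 8, 12, 16, 18, 21, 55, 61]


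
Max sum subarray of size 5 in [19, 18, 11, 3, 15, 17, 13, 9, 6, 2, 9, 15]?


[0:5]: 66
[1:6]: 64
[2:7]: 59
[3:8]: 57
[4:9]: 60
[5:10]: 47
[6:11]: 39
[7:12]: 41

Max: 66 at [0:5]


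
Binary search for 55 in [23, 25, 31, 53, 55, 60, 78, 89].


Step 1: lo=0, hi=7, mid=3, val=53
Step 2: lo=4, hi=7, mid=5, val=60
Step 3: lo=4, hi=4, mid=4, val=55

Found at index 4


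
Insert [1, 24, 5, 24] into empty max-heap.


Insert 1: [1]
Insert 24: [24, 1]
Insert 5: [24, 1, 5]
Insert 24: [24, 24, 5, 1]

Final heap: [24, 24, 5, 1]


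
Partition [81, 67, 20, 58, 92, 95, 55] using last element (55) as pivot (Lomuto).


Pivot: 55
  20 <= 55: swap -> [20, 67, 81, 58, 92, 95, 55]
Place pivot at 1: [20, 55, 81, 58, 92, 95, 67]

Partitioned: [20, 55, 81, 58, 92, 95, 67]


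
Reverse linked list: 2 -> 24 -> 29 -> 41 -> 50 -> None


Step 1: curr=2, set curr.next=prev(None) | reversed so far: 2
Step 2: curr=24, set curr.next=prev(2) | reversed so far: 24 -> 2
Step 3: curr=29, set curr.next=prev(24) | reversed so far: 29 -> 24 -> 2
Step 4: curr=41, set curr.next=prev(29) | reversed so far: 41 -> 29 -> 24 -> 2
Step 5: curr=50, set curr.next=prev(41) | reversed so far: 50 -> 41 -> 29 -> 24 -> 2

50 -> 41 -> 29 -> 24 -> 2 -> None


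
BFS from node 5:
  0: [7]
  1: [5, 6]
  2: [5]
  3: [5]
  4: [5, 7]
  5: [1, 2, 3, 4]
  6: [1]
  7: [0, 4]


Visit 5, enqueue [1, 2, 3, 4]
Visit 1, enqueue [6]
Visit 2, enqueue []
Visit 3, enqueue []
Visit 4, enqueue [7]
Visit 6, enqueue []
Visit 7, enqueue [0]
Visit 0, enqueue []

BFS order: [5, 1, 2, 3, 4, 6, 7, 0]


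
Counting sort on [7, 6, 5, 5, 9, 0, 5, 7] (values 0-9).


Input: [7, 6, 5, 5, 9, 0, 5, 7]
Counts: [1, 0, 0, 0, 0, 3, 1, 2, 0, 1]

Sorted: [0, 5, 5, 5, 6, 7, 7, 9]


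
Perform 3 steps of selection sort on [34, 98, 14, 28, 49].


Initial: [34, 98, 14, 28, 49]
Step 1: min=14 at 2
  Swap: [14, 98, 34, 28, 49]
Step 2: min=28 at 3
  Swap: [14, 28, 34, 98, 49]
Step 3: min=34 at 2
  Swap: [14, 28, 34, 98, 49]

After 3 steps: [14, 28, 34, 98, 49]


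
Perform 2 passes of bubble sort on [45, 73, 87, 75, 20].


Initial: [45, 73, 87, 75, 20]
Pass 1: [45, 73, 75, 20, 87] (2 swaps)
Pass 2: [45, 73, 20, 75, 87] (1 swaps)

After 2 passes: [45, 73, 20, 75, 87]


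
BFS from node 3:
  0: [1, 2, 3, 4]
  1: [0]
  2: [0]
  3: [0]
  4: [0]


Visit 3, enqueue [0]
Visit 0, enqueue [1, 2, 4]
Visit 1, enqueue []
Visit 2, enqueue []
Visit 4, enqueue []

BFS order: [3, 0, 1, 2, 4]


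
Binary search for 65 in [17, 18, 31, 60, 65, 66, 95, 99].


Step 1: lo=0, hi=7, mid=3, val=60
Step 2: lo=4, hi=7, mid=5, val=66
Step 3: lo=4, hi=4, mid=4, val=65

Found at index 4


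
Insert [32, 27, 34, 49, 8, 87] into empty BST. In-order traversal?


Insert 32: root
Insert 27: L from 32
Insert 34: R from 32
Insert 49: R from 32 -> R from 34
Insert 8: L from 32 -> L from 27
Insert 87: R from 32 -> R from 34 -> R from 49

In-order: [8, 27, 32, 34, 49, 87]


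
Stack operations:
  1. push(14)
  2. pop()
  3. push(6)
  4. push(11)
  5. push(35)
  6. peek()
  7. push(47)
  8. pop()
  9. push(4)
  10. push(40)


push(14) -> [14]
pop()->14, []
push(6) -> [6]
push(11) -> [6, 11]
push(35) -> [6, 11, 35]
peek()->35
push(47) -> [6, 11, 35, 47]
pop()->47, [6, 11, 35]
push(4) -> [6, 11, 35, 4]
push(40) -> [6, 11, 35, 4, 40]

Final stack: [6, 11, 35, 4, 40]


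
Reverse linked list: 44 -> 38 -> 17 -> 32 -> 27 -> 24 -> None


Step 1: curr=44, set curr.next=prev(None) | reversed so far: 44
Step 2: curr=38, set curr.next=prev(44) | reversed so far: 38 -> 44
Step 3: curr=17, set curr.next=prev(38) | reversed so far: 17 -> 38 -> 44
Step 4: curr=32, set curr.next=prev(17) | reversed so far: 32 -> 17 -> 38 -> 44
Step 5: curr=27, set curr.next=prev(32) | reversed so far: 27 -> 32 -> 17 -> 38 -> 44
Step 6: curr=24, set curr.next=prev(27) | reversed so far: 24 -> 27 -> 32 -> 17 -> 38 -> 44

24 -> 27 -> 32 -> 17 -> 38 -> 44 -> None


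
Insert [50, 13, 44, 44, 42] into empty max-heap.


Insert 50: [50]
Insert 13: [50, 13]
Insert 44: [50, 13, 44]
Insert 44: [50, 44, 44, 13]
Insert 42: [50, 44, 44, 13, 42]

Final heap: [50, 44, 44, 13, 42]


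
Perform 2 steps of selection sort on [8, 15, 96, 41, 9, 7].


Initial: [8, 15, 96, 41, 9, 7]
Step 1: min=7 at 5
  Swap: [7, 15, 96, 41, 9, 8]
Step 2: min=8 at 5
  Swap: [7, 8, 96, 41, 9, 15]

After 2 steps: [7, 8, 96, 41, 9, 15]


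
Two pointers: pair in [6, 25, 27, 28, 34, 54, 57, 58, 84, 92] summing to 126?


lo=0(6)+hi=9(92)=98
lo=1(25)+hi=9(92)=117
lo=2(27)+hi=9(92)=119
lo=3(28)+hi=9(92)=120
lo=4(34)+hi=9(92)=126

Yes: 34+92=126


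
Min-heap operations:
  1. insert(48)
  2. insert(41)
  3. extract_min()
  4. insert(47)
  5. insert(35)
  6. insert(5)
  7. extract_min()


insert(48) -> [48]
insert(41) -> [41, 48]
extract_min()->41, [48]
insert(47) -> [47, 48]
insert(35) -> [35, 48, 47]
insert(5) -> [5, 35, 47, 48]
extract_min()->5, [35, 48, 47]

Final heap: [35, 48, 47]


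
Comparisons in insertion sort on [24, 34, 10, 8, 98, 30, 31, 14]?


Algorithm: insertion sort
Input: [24, 34, 10, 8, 98, 30, 31, 14]
Sorted: [8, 10, 14, 24, 30, 31, 34, 98]

19


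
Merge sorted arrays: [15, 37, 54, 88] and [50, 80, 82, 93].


Take 15 from A
Take 37 from A
Take 50 from B
Take 54 from A
Take 80 from B
Take 82 from B
Take 88 from A

Merged: [15, 37, 50, 54, 80, 82, 88, 93]


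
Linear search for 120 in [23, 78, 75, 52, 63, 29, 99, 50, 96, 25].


i=0: 23!=120
i=1: 78!=120
i=2: 75!=120
i=3: 52!=120
i=4: 63!=120
i=5: 29!=120
i=6: 99!=120
i=7: 50!=120
i=8: 96!=120
i=9: 25!=120

Not found, 10 comps


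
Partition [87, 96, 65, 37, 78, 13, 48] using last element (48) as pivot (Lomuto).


Pivot: 48
  37 <= 48: swap -> [37, 96, 65, 87, 78, 13, 48]
  13 <= 48: swap -> [37, 13, 65, 87, 78, 96, 48]
Place pivot at 2: [37, 13, 48, 87, 78, 96, 65]

Partitioned: [37, 13, 48, 87, 78, 96, 65]


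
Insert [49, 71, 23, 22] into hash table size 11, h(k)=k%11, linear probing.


Insert 49: h=5 -> slot 5
Insert 71: h=5, 1 probes -> slot 6
Insert 23: h=1 -> slot 1
Insert 22: h=0 -> slot 0

Table: [22, 23, None, None, None, 49, 71, None, None, None, None]


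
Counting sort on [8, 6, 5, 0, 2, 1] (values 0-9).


Input: [8, 6, 5, 0, 2, 1]
Counts: [1, 1, 1, 0, 0, 1, 1, 0, 1, 0]

Sorted: [0, 1, 2, 5, 6, 8]


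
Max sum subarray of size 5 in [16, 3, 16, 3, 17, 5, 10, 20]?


[0:5]: 55
[1:6]: 44
[2:7]: 51
[3:8]: 55

Max: 55 at [0:5]


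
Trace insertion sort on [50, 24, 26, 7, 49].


Initial: [50, 24, 26, 7, 49]
Insert 24: [24, 50, 26, 7, 49]
Insert 26: [24, 26, 50, 7, 49]
Insert 7: [7, 24, 26, 50, 49]
Insert 49: [7, 24, 26, 49, 50]

Sorted: [7, 24, 26, 49, 50]


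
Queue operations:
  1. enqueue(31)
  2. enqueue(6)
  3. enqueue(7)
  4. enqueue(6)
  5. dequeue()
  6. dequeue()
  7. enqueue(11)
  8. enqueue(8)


enqueue(31) -> [31]
enqueue(6) -> [31, 6]
enqueue(7) -> [31, 6, 7]
enqueue(6) -> [31, 6, 7, 6]
dequeue()->31, [6, 7, 6]
dequeue()->6, [7, 6]
enqueue(11) -> [7, 6, 11]
enqueue(8) -> [7, 6, 11, 8]

Final queue: [7, 6, 11, 8]


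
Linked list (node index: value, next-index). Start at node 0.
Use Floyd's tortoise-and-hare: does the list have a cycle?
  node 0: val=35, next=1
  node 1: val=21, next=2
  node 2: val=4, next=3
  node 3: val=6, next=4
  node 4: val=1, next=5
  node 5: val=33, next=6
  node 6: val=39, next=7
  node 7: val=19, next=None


Floyd's tortoise (slow, +1) and hare (fast, +2):
  init: slow=0, fast=0
  step 1: slow=1, fast=2
  step 2: slow=2, fast=4
  step 3: slow=3, fast=6
  step 4: fast 6->7->None, no cycle

Cycle: no


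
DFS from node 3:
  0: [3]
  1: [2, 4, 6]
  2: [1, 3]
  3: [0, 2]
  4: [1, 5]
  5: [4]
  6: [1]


Visit 3, push [2, 0]
Visit 0, push []
Visit 2, push [1]
Visit 1, push [6, 4]
Visit 4, push [5]
Visit 5, push []
Visit 6, push []

DFS order: [3, 0, 2, 1, 4, 5, 6]


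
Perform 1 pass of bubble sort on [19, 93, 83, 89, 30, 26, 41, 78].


Initial: [19, 93, 83, 89, 30, 26, 41, 78]
Pass 1: [19, 83, 89, 30, 26, 41, 78, 93] (6 swaps)

After 1 pass: [19, 83, 89, 30, 26, 41, 78, 93]


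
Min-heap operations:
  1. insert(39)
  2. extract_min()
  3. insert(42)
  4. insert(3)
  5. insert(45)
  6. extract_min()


insert(39) -> [39]
extract_min()->39, []
insert(42) -> [42]
insert(3) -> [3, 42]
insert(45) -> [3, 42, 45]
extract_min()->3, [42, 45]

Final heap: [42, 45]


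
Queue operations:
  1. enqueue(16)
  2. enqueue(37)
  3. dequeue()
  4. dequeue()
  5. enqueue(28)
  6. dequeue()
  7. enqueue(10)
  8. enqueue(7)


enqueue(16) -> [16]
enqueue(37) -> [16, 37]
dequeue()->16, [37]
dequeue()->37, []
enqueue(28) -> [28]
dequeue()->28, []
enqueue(10) -> [10]
enqueue(7) -> [10, 7]

Final queue: [10, 7]


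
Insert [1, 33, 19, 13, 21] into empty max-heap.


Insert 1: [1]
Insert 33: [33, 1]
Insert 19: [33, 1, 19]
Insert 13: [33, 13, 19, 1]
Insert 21: [33, 21, 19, 1, 13]

Final heap: [33, 21, 19, 1, 13]


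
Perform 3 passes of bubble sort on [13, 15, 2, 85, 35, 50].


Initial: [13, 15, 2, 85, 35, 50]
Pass 1: [13, 2, 15, 35, 50, 85] (3 swaps)
Pass 2: [2, 13, 15, 35, 50, 85] (1 swaps)
Pass 3: [2, 13, 15, 35, 50, 85] (0 swaps)

After 3 passes: [2, 13, 15, 35, 50, 85]


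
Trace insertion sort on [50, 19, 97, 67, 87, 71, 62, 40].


Initial: [50, 19, 97, 67, 87, 71, 62, 40]
Insert 19: [19, 50, 97, 67, 87, 71, 62, 40]
Insert 97: [19, 50, 97, 67, 87, 71, 62, 40]
Insert 67: [19, 50, 67, 97, 87, 71, 62, 40]
Insert 87: [19, 50, 67, 87, 97, 71, 62, 40]
Insert 71: [19, 50, 67, 71, 87, 97, 62, 40]
Insert 62: [19, 50, 62, 67, 71, 87, 97, 40]
Insert 40: [19, 40, 50, 62, 67, 71, 87, 97]

Sorted: [19, 40, 50, 62, 67, 71, 87, 97]


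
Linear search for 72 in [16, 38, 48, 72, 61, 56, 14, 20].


i=0: 16!=72
i=1: 38!=72
i=2: 48!=72
i=3: 72==72 found!

Found at 3, 4 comps


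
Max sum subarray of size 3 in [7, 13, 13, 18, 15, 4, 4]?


[0:3]: 33
[1:4]: 44
[2:5]: 46
[3:6]: 37
[4:7]: 23

Max: 46 at [2:5]


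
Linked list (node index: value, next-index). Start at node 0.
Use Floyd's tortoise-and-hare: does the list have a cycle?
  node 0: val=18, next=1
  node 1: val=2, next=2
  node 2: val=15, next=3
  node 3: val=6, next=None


Floyd's tortoise (slow, +1) and hare (fast, +2):
  init: slow=0, fast=0
  step 1: slow=1, fast=2
  step 2: fast 2->3->None, no cycle

Cycle: no


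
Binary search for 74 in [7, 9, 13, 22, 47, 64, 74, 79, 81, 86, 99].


Step 1: lo=0, hi=10, mid=5, val=64
Step 2: lo=6, hi=10, mid=8, val=81
Step 3: lo=6, hi=7, mid=6, val=74

Found at index 6


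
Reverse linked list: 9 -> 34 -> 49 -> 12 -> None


Step 1: curr=9, set curr.next=prev(None) | reversed so far: 9
Step 2: curr=34, set curr.next=prev(9) | reversed so far: 34 -> 9
Step 3: curr=49, set curr.next=prev(34) | reversed so far: 49 -> 34 -> 9
Step 4: curr=12, set curr.next=prev(49) | reversed so far: 12 -> 49 -> 34 -> 9

12 -> 49 -> 34 -> 9 -> None


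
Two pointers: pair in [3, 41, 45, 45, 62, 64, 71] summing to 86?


lo=0(3)+hi=6(71)=74
lo=1(41)+hi=6(71)=112
lo=1(41)+hi=5(64)=105
lo=1(41)+hi=4(62)=103
lo=1(41)+hi=3(45)=86

Yes: 41+45=86


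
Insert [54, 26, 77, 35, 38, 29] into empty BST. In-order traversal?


Insert 54: root
Insert 26: L from 54
Insert 77: R from 54
Insert 35: L from 54 -> R from 26
Insert 38: L from 54 -> R from 26 -> R from 35
Insert 29: L from 54 -> R from 26 -> L from 35

In-order: [26, 29, 35, 38, 54, 77]


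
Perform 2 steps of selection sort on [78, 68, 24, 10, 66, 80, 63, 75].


Initial: [78, 68, 24, 10, 66, 80, 63, 75]
Step 1: min=10 at 3
  Swap: [10, 68, 24, 78, 66, 80, 63, 75]
Step 2: min=24 at 2
  Swap: [10, 24, 68, 78, 66, 80, 63, 75]

After 2 steps: [10, 24, 68, 78, 66, 80, 63, 75]


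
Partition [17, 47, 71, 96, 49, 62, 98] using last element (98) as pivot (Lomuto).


Pivot: 98
  17 <= 98: advance i (no swap)
  47 <= 98: advance i (no swap)
  71 <= 98: advance i (no swap)
  96 <= 98: advance i (no swap)
  49 <= 98: advance i (no swap)
  62 <= 98: advance i (no swap)
Place pivot at 6: [17, 47, 71, 96, 49, 62, 98]

Partitioned: [17, 47, 71, 96, 49, 62, 98]


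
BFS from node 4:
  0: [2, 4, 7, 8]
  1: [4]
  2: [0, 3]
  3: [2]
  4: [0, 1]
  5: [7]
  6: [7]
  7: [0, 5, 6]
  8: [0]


Visit 4, enqueue [0, 1]
Visit 0, enqueue [2, 7, 8]
Visit 1, enqueue []
Visit 2, enqueue [3]
Visit 7, enqueue [5, 6]
Visit 8, enqueue []
Visit 3, enqueue []
Visit 5, enqueue []
Visit 6, enqueue []

BFS order: [4, 0, 1, 2, 7, 8, 3, 5, 6]


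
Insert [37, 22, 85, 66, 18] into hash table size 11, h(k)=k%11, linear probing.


Insert 37: h=4 -> slot 4
Insert 22: h=0 -> slot 0
Insert 85: h=8 -> slot 8
Insert 66: h=0, 1 probes -> slot 1
Insert 18: h=7 -> slot 7

Table: [22, 66, None, None, 37, None, None, 18, 85, None, None]


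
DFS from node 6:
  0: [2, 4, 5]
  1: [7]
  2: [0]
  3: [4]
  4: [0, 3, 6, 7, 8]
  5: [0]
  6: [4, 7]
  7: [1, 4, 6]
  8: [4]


Visit 6, push [7, 4]
Visit 4, push [8, 7, 3, 0]
Visit 0, push [5, 2]
Visit 2, push []
Visit 5, push []
Visit 3, push []
Visit 7, push [1]
Visit 1, push []
Visit 8, push []

DFS order: [6, 4, 0, 2, 5, 3, 7, 1, 8]


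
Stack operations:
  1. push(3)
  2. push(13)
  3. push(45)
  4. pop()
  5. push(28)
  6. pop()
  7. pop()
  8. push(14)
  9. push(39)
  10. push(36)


push(3) -> [3]
push(13) -> [3, 13]
push(45) -> [3, 13, 45]
pop()->45, [3, 13]
push(28) -> [3, 13, 28]
pop()->28, [3, 13]
pop()->13, [3]
push(14) -> [3, 14]
push(39) -> [3, 14, 39]
push(36) -> [3, 14, 39, 36]

Final stack: [3, 14, 39, 36]


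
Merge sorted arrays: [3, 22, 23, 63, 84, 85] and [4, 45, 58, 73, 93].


Take 3 from A
Take 4 from B
Take 22 from A
Take 23 from A
Take 45 from B
Take 58 from B
Take 63 from A
Take 73 from B
Take 84 from A
Take 85 from A

Merged: [3, 4, 22, 23, 45, 58, 63, 73, 84, 85, 93]


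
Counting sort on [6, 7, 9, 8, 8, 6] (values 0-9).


Input: [6, 7, 9, 8, 8, 6]
Counts: [0, 0, 0, 0, 0, 0, 2, 1, 2, 1]

Sorted: [6, 6, 7, 8, 8, 9]


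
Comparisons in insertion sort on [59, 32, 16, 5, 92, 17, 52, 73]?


Algorithm: insertion sort
Input: [59, 32, 16, 5, 92, 17, 52, 73]
Sorted: [5, 16, 17, 32, 52, 59, 73, 92]

16


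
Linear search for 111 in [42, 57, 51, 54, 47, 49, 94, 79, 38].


i=0: 42!=111
i=1: 57!=111
i=2: 51!=111
i=3: 54!=111
i=4: 47!=111
i=5: 49!=111
i=6: 94!=111
i=7: 79!=111
i=8: 38!=111

Not found, 9 comps


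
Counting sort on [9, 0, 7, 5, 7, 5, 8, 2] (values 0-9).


Input: [9, 0, 7, 5, 7, 5, 8, 2]
Counts: [1, 0, 1, 0, 0, 2, 0, 2, 1, 1]

Sorted: [0, 2, 5, 5, 7, 7, 8, 9]


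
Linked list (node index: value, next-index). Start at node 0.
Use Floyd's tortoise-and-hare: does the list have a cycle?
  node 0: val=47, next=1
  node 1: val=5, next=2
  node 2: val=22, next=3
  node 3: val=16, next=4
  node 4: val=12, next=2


Floyd's tortoise (slow, +1) and hare (fast, +2):
  init: slow=0, fast=0
  step 1: slow=1, fast=2
  step 2: slow=2, fast=4
  step 3: slow=3, fast=3
  slow == fast at node 3: cycle detected

Cycle: yes


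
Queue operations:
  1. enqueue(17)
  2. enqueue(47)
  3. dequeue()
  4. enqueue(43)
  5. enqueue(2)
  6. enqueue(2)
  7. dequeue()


enqueue(17) -> [17]
enqueue(47) -> [17, 47]
dequeue()->17, [47]
enqueue(43) -> [47, 43]
enqueue(2) -> [47, 43, 2]
enqueue(2) -> [47, 43, 2, 2]
dequeue()->47, [43, 2, 2]

Final queue: [43, 2, 2]


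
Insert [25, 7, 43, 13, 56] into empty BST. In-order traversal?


Insert 25: root
Insert 7: L from 25
Insert 43: R from 25
Insert 13: L from 25 -> R from 7
Insert 56: R from 25 -> R from 43

In-order: [7, 13, 25, 43, 56]


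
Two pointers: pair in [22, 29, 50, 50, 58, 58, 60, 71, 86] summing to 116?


lo=0(22)+hi=8(86)=108
lo=1(29)+hi=8(86)=115
lo=2(50)+hi=8(86)=136
lo=2(50)+hi=7(71)=121
lo=2(50)+hi=6(60)=110
lo=3(50)+hi=6(60)=110
lo=4(58)+hi=6(60)=118
lo=4(58)+hi=5(58)=116

Yes: 58+58=116


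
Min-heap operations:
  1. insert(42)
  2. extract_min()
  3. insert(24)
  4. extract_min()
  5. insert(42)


insert(42) -> [42]
extract_min()->42, []
insert(24) -> [24]
extract_min()->24, []
insert(42) -> [42]

Final heap: [42]


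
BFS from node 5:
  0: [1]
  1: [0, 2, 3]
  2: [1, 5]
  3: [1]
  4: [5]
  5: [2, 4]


Visit 5, enqueue [2, 4]
Visit 2, enqueue [1]
Visit 4, enqueue []
Visit 1, enqueue [0, 3]
Visit 0, enqueue []
Visit 3, enqueue []

BFS order: [5, 2, 4, 1, 0, 3]


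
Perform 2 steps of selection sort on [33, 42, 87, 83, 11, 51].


Initial: [33, 42, 87, 83, 11, 51]
Step 1: min=11 at 4
  Swap: [11, 42, 87, 83, 33, 51]
Step 2: min=33 at 4
  Swap: [11, 33, 87, 83, 42, 51]

After 2 steps: [11, 33, 87, 83, 42, 51]


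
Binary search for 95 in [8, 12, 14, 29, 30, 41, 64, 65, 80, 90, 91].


Step 1: lo=0, hi=10, mid=5, val=41
Step 2: lo=6, hi=10, mid=8, val=80
Step 3: lo=9, hi=10, mid=9, val=90
Step 4: lo=10, hi=10, mid=10, val=91

Not found


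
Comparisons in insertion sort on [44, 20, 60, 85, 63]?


Algorithm: insertion sort
Input: [44, 20, 60, 85, 63]
Sorted: [20, 44, 60, 63, 85]

5


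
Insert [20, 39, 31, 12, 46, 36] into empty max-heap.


Insert 20: [20]
Insert 39: [39, 20]
Insert 31: [39, 20, 31]
Insert 12: [39, 20, 31, 12]
Insert 46: [46, 39, 31, 12, 20]
Insert 36: [46, 39, 36, 12, 20, 31]

Final heap: [46, 39, 36, 12, 20, 31]


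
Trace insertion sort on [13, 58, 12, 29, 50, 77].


Initial: [13, 58, 12, 29, 50, 77]
Insert 58: [13, 58, 12, 29, 50, 77]
Insert 12: [12, 13, 58, 29, 50, 77]
Insert 29: [12, 13, 29, 58, 50, 77]
Insert 50: [12, 13, 29, 50, 58, 77]
Insert 77: [12, 13, 29, 50, 58, 77]

Sorted: [12, 13, 29, 50, 58, 77]


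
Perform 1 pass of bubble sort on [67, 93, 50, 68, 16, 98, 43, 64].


Initial: [67, 93, 50, 68, 16, 98, 43, 64]
Pass 1: [67, 50, 68, 16, 93, 43, 64, 98] (5 swaps)

After 1 pass: [67, 50, 68, 16, 93, 43, 64, 98]


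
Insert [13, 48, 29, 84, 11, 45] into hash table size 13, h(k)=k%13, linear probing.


Insert 13: h=0 -> slot 0
Insert 48: h=9 -> slot 9
Insert 29: h=3 -> slot 3
Insert 84: h=6 -> slot 6
Insert 11: h=11 -> slot 11
Insert 45: h=6, 1 probes -> slot 7

Table: [13, None, None, 29, None, None, 84, 45, None, 48, None, 11, None]


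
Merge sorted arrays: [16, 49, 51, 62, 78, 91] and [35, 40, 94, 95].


Take 16 from A
Take 35 from B
Take 40 from B
Take 49 from A
Take 51 from A
Take 62 from A
Take 78 from A
Take 91 from A

Merged: [16, 35, 40, 49, 51, 62, 78, 91, 94, 95]


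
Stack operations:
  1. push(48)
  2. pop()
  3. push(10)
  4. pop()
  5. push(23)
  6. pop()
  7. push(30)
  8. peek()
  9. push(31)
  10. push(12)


push(48) -> [48]
pop()->48, []
push(10) -> [10]
pop()->10, []
push(23) -> [23]
pop()->23, []
push(30) -> [30]
peek()->30
push(31) -> [30, 31]
push(12) -> [30, 31, 12]

Final stack: [30, 31, 12]


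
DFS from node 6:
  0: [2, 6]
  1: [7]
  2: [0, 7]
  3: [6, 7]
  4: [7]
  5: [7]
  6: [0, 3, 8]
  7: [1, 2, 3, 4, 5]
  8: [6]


Visit 6, push [8, 3, 0]
Visit 0, push [2]
Visit 2, push [7]
Visit 7, push [5, 4, 3, 1]
Visit 1, push []
Visit 3, push []
Visit 4, push []
Visit 5, push []
Visit 8, push []

DFS order: [6, 0, 2, 7, 1, 3, 4, 5, 8]


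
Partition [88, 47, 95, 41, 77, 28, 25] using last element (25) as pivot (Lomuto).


Pivot: 25
Place pivot at 0: [25, 47, 95, 41, 77, 28, 88]

Partitioned: [25, 47, 95, 41, 77, 28, 88]


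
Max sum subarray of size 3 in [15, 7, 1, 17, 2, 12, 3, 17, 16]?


[0:3]: 23
[1:4]: 25
[2:5]: 20
[3:6]: 31
[4:7]: 17
[5:8]: 32
[6:9]: 36

Max: 36 at [6:9]


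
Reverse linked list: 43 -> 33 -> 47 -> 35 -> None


Step 1: curr=43, set curr.next=prev(None) | reversed so far: 43
Step 2: curr=33, set curr.next=prev(43) | reversed so far: 33 -> 43
Step 3: curr=47, set curr.next=prev(33) | reversed so far: 47 -> 33 -> 43
Step 4: curr=35, set curr.next=prev(47) | reversed so far: 35 -> 47 -> 33 -> 43

35 -> 47 -> 33 -> 43 -> None


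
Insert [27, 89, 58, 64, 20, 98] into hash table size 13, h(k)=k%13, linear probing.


Insert 27: h=1 -> slot 1
Insert 89: h=11 -> slot 11
Insert 58: h=6 -> slot 6
Insert 64: h=12 -> slot 12
Insert 20: h=7 -> slot 7
Insert 98: h=7, 1 probes -> slot 8

Table: [None, 27, None, None, None, None, 58, 20, 98, None, None, 89, 64]


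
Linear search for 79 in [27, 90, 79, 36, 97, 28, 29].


i=0: 27!=79
i=1: 90!=79
i=2: 79==79 found!

Found at 2, 3 comps


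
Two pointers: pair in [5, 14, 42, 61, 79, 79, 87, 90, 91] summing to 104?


lo=0(5)+hi=8(91)=96
lo=1(14)+hi=8(91)=105
lo=1(14)+hi=7(90)=104

Yes: 14+90=104


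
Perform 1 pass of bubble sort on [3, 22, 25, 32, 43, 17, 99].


Initial: [3, 22, 25, 32, 43, 17, 99]
Pass 1: [3, 22, 25, 32, 17, 43, 99] (1 swaps)

After 1 pass: [3, 22, 25, 32, 17, 43, 99]


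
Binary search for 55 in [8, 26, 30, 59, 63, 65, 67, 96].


Step 1: lo=0, hi=7, mid=3, val=59
Step 2: lo=0, hi=2, mid=1, val=26
Step 3: lo=2, hi=2, mid=2, val=30

Not found


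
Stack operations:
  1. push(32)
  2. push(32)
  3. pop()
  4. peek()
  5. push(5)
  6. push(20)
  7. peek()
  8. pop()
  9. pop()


push(32) -> [32]
push(32) -> [32, 32]
pop()->32, [32]
peek()->32
push(5) -> [32, 5]
push(20) -> [32, 5, 20]
peek()->20
pop()->20, [32, 5]
pop()->5, [32]

Final stack: [32]


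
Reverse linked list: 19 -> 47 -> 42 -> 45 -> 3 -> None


Step 1: curr=19, set curr.next=prev(None) | reversed so far: 19
Step 2: curr=47, set curr.next=prev(19) | reversed so far: 47 -> 19
Step 3: curr=42, set curr.next=prev(47) | reversed so far: 42 -> 47 -> 19
Step 4: curr=45, set curr.next=prev(42) | reversed so far: 45 -> 42 -> 47 -> 19
Step 5: curr=3, set curr.next=prev(45) | reversed so far: 3 -> 45 -> 42 -> 47 -> 19

3 -> 45 -> 42 -> 47 -> 19 -> None


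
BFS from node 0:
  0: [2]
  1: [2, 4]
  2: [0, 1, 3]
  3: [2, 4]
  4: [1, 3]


Visit 0, enqueue [2]
Visit 2, enqueue [1, 3]
Visit 1, enqueue [4]
Visit 3, enqueue []
Visit 4, enqueue []

BFS order: [0, 2, 1, 3, 4]


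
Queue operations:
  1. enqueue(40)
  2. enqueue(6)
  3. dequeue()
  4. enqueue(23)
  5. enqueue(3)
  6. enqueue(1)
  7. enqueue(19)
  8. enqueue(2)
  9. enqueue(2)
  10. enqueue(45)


enqueue(40) -> [40]
enqueue(6) -> [40, 6]
dequeue()->40, [6]
enqueue(23) -> [6, 23]
enqueue(3) -> [6, 23, 3]
enqueue(1) -> [6, 23, 3, 1]
enqueue(19) -> [6, 23, 3, 1, 19]
enqueue(2) -> [6, 23, 3, 1, 19, 2]
enqueue(2) -> [6, 23, 3, 1, 19, 2, 2]
enqueue(45) -> [6, 23, 3, 1, 19, 2, 2, 45]

Final queue: [6, 23, 3, 1, 19, 2, 2, 45]


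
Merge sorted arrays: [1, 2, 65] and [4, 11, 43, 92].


Take 1 from A
Take 2 from A
Take 4 from B
Take 11 from B
Take 43 from B
Take 65 from A

Merged: [1, 2, 4, 11, 43, 65, 92]


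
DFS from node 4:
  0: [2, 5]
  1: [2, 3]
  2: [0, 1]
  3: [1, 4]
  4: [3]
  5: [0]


Visit 4, push [3]
Visit 3, push [1]
Visit 1, push [2]
Visit 2, push [0]
Visit 0, push [5]
Visit 5, push []

DFS order: [4, 3, 1, 2, 0, 5]


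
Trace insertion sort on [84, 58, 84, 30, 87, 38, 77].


Initial: [84, 58, 84, 30, 87, 38, 77]
Insert 58: [58, 84, 84, 30, 87, 38, 77]
Insert 84: [58, 84, 84, 30, 87, 38, 77]
Insert 30: [30, 58, 84, 84, 87, 38, 77]
Insert 87: [30, 58, 84, 84, 87, 38, 77]
Insert 38: [30, 38, 58, 84, 84, 87, 77]
Insert 77: [30, 38, 58, 77, 84, 84, 87]

Sorted: [30, 38, 58, 77, 84, 84, 87]


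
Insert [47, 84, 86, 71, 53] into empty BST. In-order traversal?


Insert 47: root
Insert 84: R from 47
Insert 86: R from 47 -> R from 84
Insert 71: R from 47 -> L from 84
Insert 53: R from 47 -> L from 84 -> L from 71

In-order: [47, 53, 71, 84, 86]


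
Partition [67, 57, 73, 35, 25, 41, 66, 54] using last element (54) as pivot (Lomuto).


Pivot: 54
  35 <= 54: swap -> [35, 57, 73, 67, 25, 41, 66, 54]
  25 <= 54: swap -> [35, 25, 73, 67, 57, 41, 66, 54]
  41 <= 54: swap -> [35, 25, 41, 67, 57, 73, 66, 54]
Place pivot at 3: [35, 25, 41, 54, 57, 73, 66, 67]

Partitioned: [35, 25, 41, 54, 57, 73, 66, 67]


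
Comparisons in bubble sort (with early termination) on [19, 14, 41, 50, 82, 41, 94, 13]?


Algorithm: bubble sort (with early termination)
Input: [19, 14, 41, 50, 82, 41, 94, 13]
Sorted: [13, 14, 19, 41, 41, 50, 82, 94]

28


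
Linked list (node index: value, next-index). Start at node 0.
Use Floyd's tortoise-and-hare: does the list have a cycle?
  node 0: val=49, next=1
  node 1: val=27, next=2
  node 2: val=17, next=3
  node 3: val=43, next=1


Floyd's tortoise (slow, +1) and hare (fast, +2):
  init: slow=0, fast=0
  step 1: slow=1, fast=2
  step 2: slow=2, fast=1
  step 3: slow=3, fast=3
  slow == fast at node 3: cycle detected

Cycle: yes


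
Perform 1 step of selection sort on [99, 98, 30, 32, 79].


Initial: [99, 98, 30, 32, 79]
Step 1: min=30 at 2
  Swap: [30, 98, 99, 32, 79]

After 1 step: [30, 98, 99, 32, 79]


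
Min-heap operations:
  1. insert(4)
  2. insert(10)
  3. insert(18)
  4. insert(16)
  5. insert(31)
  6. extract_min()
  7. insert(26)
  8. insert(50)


insert(4) -> [4]
insert(10) -> [4, 10]
insert(18) -> [4, 10, 18]
insert(16) -> [4, 10, 18, 16]
insert(31) -> [4, 10, 18, 16, 31]
extract_min()->4, [10, 16, 18, 31]
insert(26) -> [10, 16, 18, 31, 26]
insert(50) -> [10, 16, 18, 31, 26, 50]

Final heap: [10, 16, 18, 31, 26, 50]


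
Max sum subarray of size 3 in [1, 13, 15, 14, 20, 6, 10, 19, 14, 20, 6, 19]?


[0:3]: 29
[1:4]: 42
[2:5]: 49
[3:6]: 40
[4:7]: 36
[5:8]: 35
[6:9]: 43
[7:10]: 53
[8:11]: 40
[9:12]: 45

Max: 53 at [7:10]


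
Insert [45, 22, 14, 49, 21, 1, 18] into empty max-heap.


Insert 45: [45]
Insert 22: [45, 22]
Insert 14: [45, 22, 14]
Insert 49: [49, 45, 14, 22]
Insert 21: [49, 45, 14, 22, 21]
Insert 1: [49, 45, 14, 22, 21, 1]
Insert 18: [49, 45, 18, 22, 21, 1, 14]

Final heap: [49, 45, 18, 22, 21, 1, 14]


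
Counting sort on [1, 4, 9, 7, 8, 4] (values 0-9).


Input: [1, 4, 9, 7, 8, 4]
Counts: [0, 1, 0, 0, 2, 0, 0, 1, 1, 1]

Sorted: [1, 4, 4, 7, 8, 9]


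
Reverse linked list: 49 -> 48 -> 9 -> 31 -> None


Step 1: curr=49, set curr.next=prev(None) | reversed so far: 49
Step 2: curr=48, set curr.next=prev(49) | reversed so far: 48 -> 49
Step 3: curr=9, set curr.next=prev(48) | reversed so far: 9 -> 48 -> 49
Step 4: curr=31, set curr.next=prev(9) | reversed so far: 31 -> 9 -> 48 -> 49

31 -> 9 -> 48 -> 49 -> None


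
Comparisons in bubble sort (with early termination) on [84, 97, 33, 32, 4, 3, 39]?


Algorithm: bubble sort (with early termination)
Input: [84, 97, 33, 32, 4, 3, 39]
Sorted: [3, 4, 32, 33, 39, 84, 97]

21


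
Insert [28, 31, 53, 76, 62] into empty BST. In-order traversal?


Insert 28: root
Insert 31: R from 28
Insert 53: R from 28 -> R from 31
Insert 76: R from 28 -> R from 31 -> R from 53
Insert 62: R from 28 -> R from 31 -> R from 53 -> L from 76

In-order: [28, 31, 53, 62, 76]


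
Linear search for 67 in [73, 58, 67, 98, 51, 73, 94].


i=0: 73!=67
i=1: 58!=67
i=2: 67==67 found!

Found at 2, 3 comps


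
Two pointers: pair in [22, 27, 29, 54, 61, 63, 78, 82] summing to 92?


lo=0(22)+hi=7(82)=104
lo=0(22)+hi=6(78)=100
lo=0(22)+hi=5(63)=85
lo=1(27)+hi=5(63)=90
lo=2(29)+hi=5(63)=92

Yes: 29+63=92


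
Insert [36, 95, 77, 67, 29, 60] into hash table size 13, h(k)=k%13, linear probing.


Insert 36: h=10 -> slot 10
Insert 95: h=4 -> slot 4
Insert 77: h=12 -> slot 12
Insert 67: h=2 -> slot 2
Insert 29: h=3 -> slot 3
Insert 60: h=8 -> slot 8

Table: [None, None, 67, 29, 95, None, None, None, 60, None, 36, None, 77]


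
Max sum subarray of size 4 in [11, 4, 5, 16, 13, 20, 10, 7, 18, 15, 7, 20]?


[0:4]: 36
[1:5]: 38
[2:6]: 54
[3:7]: 59
[4:8]: 50
[5:9]: 55
[6:10]: 50
[7:11]: 47
[8:12]: 60

Max: 60 at [8:12]


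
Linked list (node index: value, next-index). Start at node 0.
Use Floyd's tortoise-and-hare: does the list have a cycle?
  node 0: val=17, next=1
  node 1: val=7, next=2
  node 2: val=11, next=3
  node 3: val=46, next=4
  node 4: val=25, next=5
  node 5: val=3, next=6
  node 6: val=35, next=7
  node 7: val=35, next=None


Floyd's tortoise (slow, +1) and hare (fast, +2):
  init: slow=0, fast=0
  step 1: slow=1, fast=2
  step 2: slow=2, fast=4
  step 3: slow=3, fast=6
  step 4: fast 6->7->None, no cycle

Cycle: no


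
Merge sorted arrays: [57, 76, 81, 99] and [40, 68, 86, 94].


Take 40 from B
Take 57 from A
Take 68 from B
Take 76 from A
Take 81 from A
Take 86 from B
Take 94 from B

Merged: [40, 57, 68, 76, 81, 86, 94, 99]


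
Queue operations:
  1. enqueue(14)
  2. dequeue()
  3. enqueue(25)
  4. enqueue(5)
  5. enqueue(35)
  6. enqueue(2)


enqueue(14) -> [14]
dequeue()->14, []
enqueue(25) -> [25]
enqueue(5) -> [25, 5]
enqueue(35) -> [25, 5, 35]
enqueue(2) -> [25, 5, 35, 2]

Final queue: [25, 5, 35, 2]


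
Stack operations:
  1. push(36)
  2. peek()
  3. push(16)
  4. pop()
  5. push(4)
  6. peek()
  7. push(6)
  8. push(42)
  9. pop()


push(36) -> [36]
peek()->36
push(16) -> [36, 16]
pop()->16, [36]
push(4) -> [36, 4]
peek()->4
push(6) -> [36, 4, 6]
push(42) -> [36, 4, 6, 42]
pop()->42, [36, 4, 6]

Final stack: [36, 4, 6]
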